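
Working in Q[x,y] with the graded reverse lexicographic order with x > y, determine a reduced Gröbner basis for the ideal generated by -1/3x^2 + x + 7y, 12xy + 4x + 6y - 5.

f_1 = -1/3x^2 + x + 7y, LT = x^2.
f_2 = 12xy + 4x + 6y - 5, LT = xy.

S(f_1,f_2): lcm = x^2y. S = -1/3x^2 - 7/2xy - 21y^2 + 5/12x.
  reduce S modulo (f_1, f_2):
  remainder -21y^2 + 7/12x - 21/4y - 35/24 ≠ 0; add g_3 = -21y^2 + 7/12x - 21/4y - 35/24 to the basis.

The other S-polynomials (S(f_1,g_3), S(f_2,g_3)) all reduce to 0 modulo the current basis, so we have a Gröbner basis.

G = {x^2 - 3x - 21y, xy + 1/3x + 1/2y - 5/12, y^2 - 1/36x + 1/4y + 5/72}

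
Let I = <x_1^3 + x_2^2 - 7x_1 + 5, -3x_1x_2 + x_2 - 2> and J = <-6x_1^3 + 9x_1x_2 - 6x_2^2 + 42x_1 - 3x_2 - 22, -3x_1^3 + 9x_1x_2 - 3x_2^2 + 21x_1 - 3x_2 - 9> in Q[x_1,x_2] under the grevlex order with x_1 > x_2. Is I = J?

For a fixed monomial order, each ideal has a unique reduced Gröbner basis; comparing bases decides equality.
Buchberger on the first generating set:
f_1 = x_1^3 + x_2^2 - 7x_1 + 5, LT = x_1^3.
f_2 = -3x_1x_2 + x_2 - 2, LT = x_1x_2.

S(f_1,f_2): lcm = x_1^3x_2. S = 1/3x_1^2x_2 + x_2^3 - 2/3x_1^2 - 7x_1x_2 + 5x_2.
  reduce S modulo (f_1, f_2):
  remainder x_2^3 - 2/3x_1^2 - 2/9x_1 + 73/27x_2 + 124/27 ≠ 0; add g_3 = x_2^3 - 2/3x_1^2 - 2/9x_1 + 73/27x_2 + 124/27 to the basis.

The other S-polynomials (S(f_1,g_3), S(f_2,g_3)) all reduce to 0 modulo the current basis, so we have a Gröbner basis.
Inter-reduce: drop elements whose leading term is divisible by another's, tail-reduce, and make monic.
Reduced Gröbner basis: {x_1^3 + x_2^2 - 7x_1 + 5, x_2^3 - 2/3x_1^2 - 2/9x_1 + 73/27x_2 + 124/27, x_1x_2 - 1/3x_2 + 2/3}.

Buchberger on the second generating set:
h_1 = -6x_1^3 + 9x_1x_2 - 6x_2^2 + 42x_1 - 3x_2 - 22, LT = x_1^3.
h_2 = -3x_1^3 + 9x_1x_2 - 3x_2^2 + 21x_1 - 3x_2 - 9, LT = x_1^3.

S(h_1,h_2): lcm = x_1^3. S = 3/2x_1x_2 - 1/2x_2 + 2/3.
  reduce S modulo (h_1, h_2):
  remainder 3/2x_1x_2 - 1/2x_2 + 2/3 ≠ 0; add k_3 = 3/2x_1x_2 - 1/2x_2 + 2/3 to the basis.

S(h_1,k_3): lcm = x_1^3x_2. S = 1/3x_1^2x_2 - 3/2x_1x_2^2 + x_2^3 - 4/9x_1^2 - 7x_1x_2 + 1/2x_2^2 + 11/3x_2.
  reduce S modulo (h_1, h_2, k_3):
  remainder x_2^3 - 4/9x_1^2 - 4/27x_1 + 55/27x_2 + 248/81 ≠ 0; add k_4 = x_2^3 - 4/9x_1^2 - 4/27x_1 + 55/27x_2 + 248/81 to the basis.

The other S-polynomials (S(h_2,k_3), S(h_1,k_4), S(h_2,k_4), S(k_3,k_4)) all reduce to 0 modulo the current basis, so we have a Gröbner basis.
Inter-reduce: drop elements whose leading term is divisible by another's, tail-reduce, and make monic.
Reduced Gröbner basis: {x_1^3 + x_2^2 - 7x_1 + 13/3, x_2^3 - 4/9x_1^2 - 4/27x_1 + 55/27x_2 + 248/81, x_1x_2 - 1/3x_2 + 4/9}.

These differ, so the ideals are not equal.
The same test decides containment: I ⊆ J iff every generator of I reduces to 0 modulo a Gröbner basis of J.

No, the ideals differ.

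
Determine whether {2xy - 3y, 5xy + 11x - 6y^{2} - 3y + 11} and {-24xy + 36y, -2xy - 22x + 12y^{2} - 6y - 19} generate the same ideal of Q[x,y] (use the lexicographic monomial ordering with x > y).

No, the ideals differ.

Equality of ideals is decidable: compute both reduced Gröbner bases (unique for the ordering) and check whether they agree.
Buchberger on the first generating set:
f_1 = 2xy - 3y, LT = xy.
f_2 = 5xy + 11x - 6y^{2} - 3y + 11, LT = xy.

S(f_1,f_2): lcm = xy. S = -\tfrac{11}{5}x + \tfrac{6}{5}y^{2} - \tfrac{9}{10}y - \tfrac{11}{5}.
  leading term x: no divisor's leading term divides it; move -\tfrac{11}{5}x to the remainder.
  leading term y^{2}: no divisor's leading term divides it; move \tfrac{6}{5}y^{2} to the remainder.
  leading term y: no divisor's leading term divides it; move -\tfrac{9}{10}y to the remainder.
  leading term 1: no divisor's leading term divides it; move -\tfrac{11}{5} to the remainder.
  remainder -\tfrac{11}{5}x + \tfrac{6}{5}y^{2} - \tfrac{9}{10}y - \tfrac{11}{5} ≠ 0; add g_3 = -\tfrac{11}{5}x + \tfrac{6}{5}y^{2} - \tfrac{9}{10}y - \tfrac{11}{5} to the basis.

S(f_1,g_3): lcm = xy. S = \tfrac{6}{11}y^{3} - \tfrac{9}{22}y^{2} - \tfrac{5}{2}y.
  leading term y^{3}: no divisor's leading term divides it; move \tfrac{6}{11}y^{3} to the remainder.
  leading term y^{2}: no divisor's leading term divides it; move -\tfrac{9}{22}y^{2} to the remainder.
  leading term y: no divisor's leading term divides it; move -\tfrac{5}{2}y to the remainder.
  remainder \tfrac{6}{11}y^{3} - \tfrac{9}{22}y^{2} - \tfrac{5}{2}y ≠ 0; add g_4 = \tfrac{6}{11}y^{3} - \tfrac{9}{22}y^{2} - \tfrac{5}{2}y to the basis.

The other S-polynomials (S(f_2,g_3), S(f_1,g_4), S(f_2,g_4), S(g_3,g_4)) all reduce to 0 modulo the current basis, so we have a Gröbner basis.
Inter-reduce: drop elements whose leading term is divisible by another's, tail-reduce, and make monic.
Reduced Gröbner basis: {x - \tfrac{6}{11}y^{2} + \tfrac{9}{22}y + 1, y^{3} - \tfrac{3}{4}y^{2} - \tfrac{55}{12}y}.

Buchberger on the second generating set:
h_1 = -24xy + 36y, LT = xy.
h_2 = -2xy - 22x + 12y^{2} - 6y - 19, LT = xy.

S(h_1,h_2): lcm = xy. S = -11x + 6y^{2} - \tfrac{9}{2}y - \tfrac{19}{2}.
  leading term x: no divisor's leading term divides it; move -11x to the remainder.
  leading term y^{2}: no divisor's leading term divides it; move 6y^{2} to the remainder.
  leading term y: no divisor's leading term divides it; move -\tfrac{9}{2}y to the remainder.
  leading term 1: no divisor's leading term divides it; move -\tfrac{19}{2} to the remainder.
  remainder -11x + 6y^{2} - \tfrac{9}{2}y - \tfrac{19}{2} ≠ 0; add k_3 = -11x + 6y^{2} - \tfrac{9}{2}y - \tfrac{19}{2} to the basis.

S(h_1,k_3): lcm = xy. S = \tfrac{6}{11}y^{3} - \tfrac{9}{22}y^{2} - \tfrac{26}{11}y.
  leading term y^{3}: no divisor's leading term divides it; move \tfrac{6}{11}y^{3} to the remainder.
  leading term y^{2}: no divisor's leading term divides it; move -\tfrac{9}{22}y^{2} to the remainder.
  leading term y: no divisor's leading term divides it; move -\tfrac{26}{11}y to the remainder.
  remainder \tfrac{6}{11}y^{3} - \tfrac{9}{22}y^{2} - \tfrac{26}{11}y ≠ 0; add k_4 = \tfrac{6}{11}y^{3} - \tfrac{9}{22}y^{2} - \tfrac{26}{11}y to the basis.

The other S-polynomials (S(h_2,k_3), S(h_1,k_4), S(h_2,k_4), S(k_3,k_4)) all reduce to 0 modulo the current basis, so we have a Gröbner basis.
Inter-reduce: drop elements whose leading term is divisible by another's, tail-reduce, and make monic.
Reduced Gröbner basis: {x - \tfrac{6}{11}y^{2} + \tfrac{9}{22}y + \tfrac{19}{22}, y^{3} - \tfrac{3}{4}y^{2} - \tfrac{13}{3}y}.

These differ, so the ideals are not equal.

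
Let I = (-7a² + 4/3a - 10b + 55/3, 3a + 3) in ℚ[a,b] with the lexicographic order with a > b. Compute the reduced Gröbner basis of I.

f_1 = -7a² + 4/3a - 10b + 55/3, LT = a².
f_2 = 3a + 3, LT = a.

S(f_1,f_2): lcm = a². S = -25/21a + 10/7b - 55/21.
  leading term a: subtract (-25/63)·f_2 from -25/21a + 10/7b - 55/21 → 10/7b - 10/7
  leading term b: no divisor's leading term divides it; move 10/7b to the remainder.
  leading term 1: no divisor's leading term divides it; move -10/7 to the remainder.
  remainder 10/7b - 10/7 ≠ 0; add g_3 = 10/7b - 10/7 to the basis.

The other S-polynomials (S(f_1,g_3), S(f_2,g_3)) all reduce to 0 modulo the current basis, so we have a Gröbner basis.
Inter-reduce: drop elements whose leading term is divisible by another's, tail-reduce, and make monic.

G = {a + 1, b - 1}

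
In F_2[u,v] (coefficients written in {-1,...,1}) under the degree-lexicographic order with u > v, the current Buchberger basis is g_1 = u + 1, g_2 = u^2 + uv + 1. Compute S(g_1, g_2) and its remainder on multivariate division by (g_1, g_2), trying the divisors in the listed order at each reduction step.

lcm(LM(g_1), LM(g_2)) = u^2.
S = (lcm/LT(g_1))·g_1 − (lcm/LT(g_2))·g_2 = uv + u + 1.
Reduce S modulo (g_1, g_2) in that order:
  leading term uv: subtract (v)·g_1 from uv + u + 1 → u + v + 1
  leading term u: subtract (1)·g_1 from u + v + 1 → v
  leading term v: no divisor's leading term divides it; move v to the remainder.
The remainder v is nonzero, so it would be added as the next basis element.

S(g_1, g_2) = uv + u + 1; remainder on division = v.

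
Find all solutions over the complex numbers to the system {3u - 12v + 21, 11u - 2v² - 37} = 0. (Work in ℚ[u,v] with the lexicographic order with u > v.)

{(5, 3), (69, 19)}

Compute a lex Gröbner basis by Buchberger's algorithm.
f_1 = 3u - 12v + 21, LT = u.
f_2 = 11u - 2v² - 37, LT = u.

S(f_1,f_2): lcm = u. S = 2/11v² - 4v + 114/11.
  reduce S modulo (f_1, f_2):
  remainder 2/11v² - 4v + 114/11 ≠ 0; add h_3 = 2/11v² - 4v + 114/11 to the basis.

The other S-polynomials (S(f_1,h_3), S(f_2,h_3)) all reduce to 0 modulo the current basis, so we have a Gröbner basis.
Inter-reduce: drop elements whose leading term is divisible by another's, tail-reduce, and make monic.
Reduced Gröbner basis: {u - 4v + 7, v² - 22v + 57}.

The lex basis is triangular: the last element involves only v. Solving v² - 22v + 57 = 0 gives v ∈ {3, 19}; substituting each value into the earlier elements determines the remaining variables.
  v = 3: the earlier basis element becomes u - 5 = 0, giving u = 5 — point (5, 3).
  v = 19: the earlier basis element becomes u - 69 = 0, giving u = 69 — point (69, 19).
A lex Gröbner basis triangularizes the system, enabling back-substitution.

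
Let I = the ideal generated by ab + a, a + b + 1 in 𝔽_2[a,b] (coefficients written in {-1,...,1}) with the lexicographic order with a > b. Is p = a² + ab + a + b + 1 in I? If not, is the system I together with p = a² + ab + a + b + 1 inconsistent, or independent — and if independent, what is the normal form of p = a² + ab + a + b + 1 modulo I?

a² + ab + a + b + 1 is independent of I; its normal form modulo I is b + 1.

First compute the reduced Gröbner basis of I by Buchberger's algorithm.
f_1 = ab + a, LT = ab.
f_2 = a + b + 1, LT = a.

S(f_1,f_2): lcm = ab. S = a + b² + b.
  leading term a: subtract (1)·f_2 from a + b² + b → b² + 1
  leading term b²: no divisor's leading term divides it; move b² to the remainder.
  leading term 1: no divisor's leading term divides it; move 1 to the remainder.
  remainder b² + 1 ≠ 0; add h_3 = b² + 1 to the basis.

The other S-polynomials (S(f_1,h_3), S(f_2,h_3)) all reduce to 0 modulo the current basis, so we have a Gröbner basis.
Inter-reduce: drop elements whose leading term is divisible by another's, tail-reduce, and make monic.
Reduced Gröbner basis: {a + b + 1, b² + 1}.
Label its elements g_1 = a + b + 1, g_2 = b² + 1.

Reduce p = a² + ab + a + b + 1 modulo G:
  leading term a²: subtract (a)·g_1 from a² + ab + a + b + 1 → b + 1
  leading term b: no divisor's leading term divides it; move b to the remainder.
  leading term 1: no divisor's leading term divides it; move 1 to the remainder.
  normal form = b + 1.
The normal form is nonzero, so p ∉ I. Since p minus its normal form lies in I, I + (p) = I + (r) where r = b + 1; decide whether this ideal is the whole ring.
Run Buchberger on G together with r (pairs among the g_i already reduce to 0 since G is a Gröbner basis):
g_1 = a + b + 1, LT = a.
g_2 = b² + 1, LT = b².
r = b + 1, LT = b.

The S-polynomials (S(g_1,g_2), S(g_1,r), S(g_2,r)) all reduce to 0 modulo the current basis, so we have a Gröbner basis.
Inter-reduce: drop elements whose leading term is divisible by another's, tail-reduce, and make monic.
Reduced Gröbner basis: {a, b + 1}.
The reduced Gröbner basis of I + (p) is {a, b + 1} ≠ {1}, a proper ideal, so the enlarged system stays consistent: p is independent of I, with normal form b + 1.

Ideal membership is decidable via reduction modulo a Gröbner basis.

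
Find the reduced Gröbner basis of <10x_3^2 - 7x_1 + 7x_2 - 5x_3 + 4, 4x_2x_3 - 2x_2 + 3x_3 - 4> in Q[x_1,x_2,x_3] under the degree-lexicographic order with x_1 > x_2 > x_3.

f_1 = 10x_3^2 - 7x_1 + 7x_2 - 5x_3 + 4, LT = x_3^2.
f_2 = 4x_2x_3 - 2x_2 + 3x_3 - 4, LT = x_2x_3.

S(f_1,f_2): lcm = x_2x_3^2. S = -7/10x_1x_2 + 7/10x_2^2 - 3/4x_3^2 + 2/5x_2 + x_3.
  reduce S modulo (f_1, f_2):
  remainder -7/10x_1x_2 + 7/10x_2^2 - 21/40x_1 + 37/40x_2 + 5/8x_3 + 3/10 ≠ 0; add g_3 = -7/10x_1x_2 + 7/10x_2^2 - 21/40x_1 + 37/40x_2 + 5/8x_3 + 3/10 to the basis.

The other S-polynomials (S(f_1,g_3), S(f_2,g_3)) all reduce to 0 modulo the current basis, so we have a Gröbner basis.

G = {x_1x_2 - x_2^2 + 3/4x_1 - 37/28x_2 - 25/28x_3 - 3/7, x_2x_3 - 1/2x_2 + 3/4x_3 - 1, x_3^2 - 7/10x_1 + 7/10x_2 - 1/2x_3 + 2/5}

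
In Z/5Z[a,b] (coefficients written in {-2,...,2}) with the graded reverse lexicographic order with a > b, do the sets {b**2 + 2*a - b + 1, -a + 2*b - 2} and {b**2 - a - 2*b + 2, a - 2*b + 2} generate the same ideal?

No, the ideals differ.

Since reduced Gröbner bases are canonical representatives of ideals under a given ordering, it suffices to compute and compare them.
Buchberger on the first generating set:
f_1 = b**2 + 2*a - b + 1, LT = b**2.
f_2 = -a + 2*b - 2, LT = a.

The S-polynomials (S(f_1,f_2)) all reduce to 0 modulo the current basis, so we have a Gröbner basis.
Inter-reduce: drop elements whose leading term is divisible by another's, tail-reduce, and make monic.
Reduced Gröbner basis: {b**2 - 2*b + 2, a - 2*b + 2}.

Buchberger on the second generating set:
h_1 = b**2 - a - 2*b + 2, LT = b**2.
h_2 = a - 2*b + 2, LT = a.

The S-polynomials (S(h_1,h_2)) all reduce to 0 modulo the current basis, so we have a Gröbner basis.
Inter-reduce: drop elements whose leading term is divisible by another's, tail-reduce, and make monic.
Reduced Gröbner basis: {b**2 + b - 1, a - 2*b + 2}.

Since the reduced bases disagree, the two ideals are not the same.
The choice of monomial ordering does not affect the verdict — as long as both bases are computed under the same ordering, their equality decides ideal equality.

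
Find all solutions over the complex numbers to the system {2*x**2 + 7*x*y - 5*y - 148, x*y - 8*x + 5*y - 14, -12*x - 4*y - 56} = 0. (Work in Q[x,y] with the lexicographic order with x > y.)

Compute a lex Gröbner basis by Buchberger's algorithm.
f_1 = 2*x**2 + 7*x*y - 5*y - 148, LT = x**2.
f_2 = x*y - 8*x + 5*y - 14, LT = x*y.
f_3 = -12*x - 4*y - 56, LT = x.

S(f_1,f_2): lcm = x**2*y. S = 8*x**2 + 7/2*x*y**2 - 5*x*y + 14*x - 5/2*y**2 - 74*y.
  leading term x**2: subtract (4)·f_1 from 8*x**2 + 7/2*x*y**2 - 5*x*y + 14*x - 5/2*y**2 - 74*y → 7/2*x*y**2 - 33*x*y + 14*x - 5/2*y**2 - 54*y + 592
  leading term x*y**2: subtract (7/2*y)·f_2 from 7/2*x*y**2 - 33*x*y + 14*x - 5/2*y**2 - 54*y + 592 → -5*x*y + 14*x - 20*y**2 - 5*y + 592
  leading term x*y: subtract (-5)·f_2 from -5*x*y + 14*x - 20*y**2 - 5*y + 592 → -26*x - 20*y**2 + 20*y + 522
  leading term x: subtract (13/6)·f_3 from -26*x - 20*y**2 + 20*y + 522 → -20*y**2 + 86/3*y + 1930/3
  leading term y**2: no divisor's leading term divides it; move -20*y**2 to the remainder.
  leading term y: no divisor's leading term divides it; move 86/3*y to the remainder.
  leading term 1: no divisor's leading term divides it; move 1930/3 to the remainder.
  remainder -20*y**2 + 86/3*y + 1930/3 ≠ 0; add h_4 = -20*y**2 + 86/3*y + 1930/3 to the basis.

S(f_1,f_3): lcm = x**2. S = 19/6*x*y - 14/3*x - 5/2*y - 74.
  leading term x*y: subtract (19/6)·f_2 from 19/6*x*y - 14/3*x - 5/2*y - 74 → 62/3*x - 55/3*y - 89/3
  leading term x: subtract (-31/18)·f_3 from 62/3*x - 55/3*y - 89/3 → -227/9*y - 1135/9
  leading term y: no divisor's leading term divides it; move -227/9*y to the remainder.
  leading term 1: no divisor's leading term divides it; move -1135/9 to the remainder.
  remainder -227/9*y - 1135/9 ≠ 0; add h_5 = -227/9*y - 1135/9 to the basis.

S(f_2,f_3): lcm = x*y. S = -8*x - 1/3*y**2 + 1/3*y - 14.
  leading term x: subtract (2/3)·f_3 from -8*x - 1/3*y**2 + 1/3*y - 14 → -1/3*y**2 + 3*y + 70/3
  leading term y**2: subtract (1/60)·h_4 from -1/3*y**2 + 3*y + 70/3 → 227/90*y + 227/18
  leading term y: subtract (-1/10)·h_5 from 227/90*y + 227/18 → 0
  remainder 0.

S(f_1,h_4): leading monomials are coprime, so the S-polynomial reduces to 0 (Buchberger's first criterion).
S(f_2,h_4): lcm = x*y**2. S = -197/30*x*y + 193/6*x + 5*y**2 - 14*y.
  leading term x*y: subtract (-197/30)·f_2 from -197/30*x*y + 193/6*x + 5*y**2 - 14*y → -611/30*x + 5*y**2 + 113/6*y - 1379/15
  leading term x: subtract (611/360)·f_3 from -611/30*x + 5*y**2 + 113/6*y - 1379/15 → 5*y**2 + 1153/45*y + 28/9
  leading term y**2: subtract (-1/4)·h_4 from 5*y**2 + 1153/45*y + 28/9 → 2951/90*y + 2951/18
  leading term y: subtract (-13/10)·h_5 from 2951/90*y + 2951/18 → 0
  remainder 0.

S(f_3,h_4): leading monomials are coprime, so the S-polynomial reduces to 0 (Buchberger's first criterion).
S(f_1,h_5): leading monomials are coprime, so the S-polynomial reduces to 0 (Buchberger's first criterion).
S(f_2,h_5): lcm = x*y. S = -13*x + 5*y - 14.
  leading term x: subtract (13/12)·f_3 from -13*x + 5*y - 14 → 28/3*y + 140/3
  leading term y: subtract (-84/227)·h_5 from 28/3*y + 140/3 → 0
  remainder 0.

S(f_3,h_5): leading monomials are coprime, so the S-polynomial reduces to 0 (Buchberger's first criterion).
S(h_4,h_5): lcm = y**2. S = -193/30*y - 193/6.
  leading term y: subtract (579/2270)·h_5 from -193/30*y - 193/6 → 0
  remainder 0.

Every S-polynomial of the final basis reduces to 0, so we have a Gröbner basis.
Inter-reduce: drop elements whose leading term is divisible by another's, tail-reduce, and make monic.
Reduced Gröbner basis: {x + 3, y + 5}.

Since the basis is lex-ordered, y + 5 is univariate in y. Its roots are {-5}. Back-substituting each root into the other basis elements fixes the other coordinates.
  y = -5: the earlier basis element becomes x + 3 = 0, giving x = -3 — point (-3, -5).

{(-3, -5)}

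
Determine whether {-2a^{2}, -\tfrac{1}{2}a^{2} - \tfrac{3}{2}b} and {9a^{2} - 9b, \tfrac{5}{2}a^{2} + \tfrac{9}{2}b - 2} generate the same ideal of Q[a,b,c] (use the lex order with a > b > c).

Since reduced Gröbner bases are canonical representatives of ideals under a given ordering, it suffices to compute and compare them.
Buchberger on the first generating set:
f_1 = -2a^{2}, LT = a^{2}.
f_2 = -\tfrac{1}{2}a^{2} - \tfrac{3}{2}b, LT = a^{2}.

S(f_1,f_2): lcm = a^{2}. S = -3b.
  reduce S modulo (f_1, f_2):
  remainder -3b ≠ 0; add g_3 = -3b to the basis.

The other S-polynomials (S(f_1,g_3), S(f_2,g_3)) all reduce to 0 modulo the current basis, so we have a Gröbner basis.
Inter-reduce: drop elements whose leading term is divisible by another's, tail-reduce, and make monic.
Reduced Gröbner basis: {a^{2}, b}.

Buchberger on the second generating set:
h_1 = 9a^{2} - 9b, LT = a^{2}.
h_2 = \tfrac{5}{2}a^{2} + \tfrac{9}{2}b - 2, LT = a^{2}.

S(h_1,h_2): lcm = a^{2}. S = -\tfrac{14}{5}b + \tfrac{4}{5}.
  reduce S modulo (h_1, h_2):
  remainder -\tfrac{14}{5}b + \tfrac{4}{5} ≠ 0; add k_3 = -\tfrac{14}{5}b + \tfrac{4}{5} to the basis.

The other S-polynomials (S(h_1,k_3), S(h_2,k_3)) all reduce to 0 modulo the current basis, so we have a Gröbner basis.
Inter-reduce: drop elements whose leading term is divisible by another's, tail-reduce, and make monic.
Reduced Gröbner basis: {a^{2} - \tfrac{2}{7}, b - \tfrac{2}{7}}.

Since the reduced bases disagree, the two ideals are not the same.

No, the ideals differ.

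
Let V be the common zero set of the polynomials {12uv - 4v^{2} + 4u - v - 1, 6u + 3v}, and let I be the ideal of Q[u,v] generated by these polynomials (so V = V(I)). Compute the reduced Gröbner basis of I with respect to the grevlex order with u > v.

G = {v^{2} + \tfrac{3}{10}v + \tfrac{1}{10}, u + \tfrac{1}{2}v}

f_1 = 12uv - 4v^{2} + 4u - v - 1, LT = uv.
f_2 = 6u + 3v, LT = u.

S(f_1,f_2): lcm = uv. S = -\tfrac{5}{6}v^{2} + \tfrac{1}{3}u - \tfrac{1}{12}v - \tfrac{1}{12}.
  reduce S modulo (f_1, f_2):
  remainder -\tfrac{5}{6}v^{2} - \tfrac{1}{4}v - \tfrac{1}{12} ≠ 0; add g_3 = -\tfrac{5}{6}v^{2} - \tfrac{1}{4}v - \tfrac{1}{12} to the basis.

The other S-polynomials (S(f_1,g_3), S(f_2,g_3)) all reduce to 0 modulo the current basis, so we have a Gröbner basis.
Inter-reduce: drop elements whose leading term is divisible by another's, tail-reduce, and make monic.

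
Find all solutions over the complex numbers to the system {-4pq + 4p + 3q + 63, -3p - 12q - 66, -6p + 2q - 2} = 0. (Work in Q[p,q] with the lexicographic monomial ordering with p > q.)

{(-2, -5)}

Compute a lex Gröbner basis by Buchberger's algorithm.
f_1 = -4pq + 4p + 3q + 63, LT = pq.
f_2 = -3p - 12q - 66, LT = p.
f_3 = -6p + 2q - 2, LT = p.

S(f_1,f_2): lcm = pq. S = -p - 4q^2 - 91/4q - 63/4.
  leading term p: subtract (1/3)·f_2 from -p - 4q^2 - 91/4q - 63/4 → -4q^2 - 75/4q + 25/4
  leading term q^2: no divisor's leading term divides it; move -4q^2 to the remainder.
  leading term q: no divisor's leading term divides it; move -75/4q to the remainder.
  leading term 1: no divisor's leading term divides it; move 25/4 to the remainder.
  remainder -4q^2 - 75/4q + 25/4 ≠ 0; add h_4 = -4q^2 - 75/4q + 25/4 to the basis.

S(f_1,f_3): lcm = pq. S = -p + 1/3q^2 - 13/12q - 63/4.
  leading term p: subtract (1/3)·f_2 from -p + 1/3q^2 - 13/12q - 63/4 → 1/3q^2 + 35/12q + 25/4
  leading term q^2: subtract (-1/12)·h_4 from 1/3q^2 + 35/12q + 25/4 → 65/48q + 325/48
  leading term q: no divisor's leading term divides it; move 65/48q to the remainder.
  leading term 1: no divisor's leading term divides it; move 325/48 to the remainder.
  remainder 65/48q + 325/48 ≠ 0; add h_5 = 65/48q + 325/48 to the basis.

The other S-polynomials (S(f_2,f_3), S(f_1,h_4), S(f_2,h_4), S(f_3,h_4), S(f_1,h_5), S(f_2,h_5), S(f_3,h_5), S(h_4,h_5)) all reduce to 0 modulo the current basis, so we have a Gröbner basis.
Inter-reduce: drop elements whose leading term is divisible by another's, tail-reduce, and make monic.
Reduced Gröbner basis: {p + 2, q + 5}.

The lex basis is triangular: the last element involves only q. Solving q + 5 = 0 gives q ∈ {-5}; substituting each value into the earlier elements determines the remaining variables.
  q = -5: the earlier basis element becomes p + 2 = 0, giving p = -2 — point (-2, -5).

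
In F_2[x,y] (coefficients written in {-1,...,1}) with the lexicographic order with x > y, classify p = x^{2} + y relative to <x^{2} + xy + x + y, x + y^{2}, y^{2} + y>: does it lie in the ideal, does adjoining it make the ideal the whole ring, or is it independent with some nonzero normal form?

x^{2} + y lies in I (it reduces to 0).

First compute the reduced Gröbner basis of I by Buchberger's algorithm.
f_1 = x^{2} + xy + x + y, LT = x^{2}.
f_2 = x + y^{2}, LT = x.
f_3 = y^{2} + y, LT = y^{2}.

The S-polynomials (S(f_1,f_2), S(f_1,f_3), S(f_2,f_3)) all reduce to 0 modulo the current basis, so we have a Gröbner basis.
Inter-reduce: drop elements whose leading term is divisible by another's, tail-reduce, and make monic.
Reduced Gröbner basis: {x + y, y^{2} + y}.
Label its elements g_1 = x + y, g_2 = y^{2} + y.

Reduce p = x^{2} + y modulo G:
  leading term x^{2}: subtract (x)·g_1 from x^{2} + y → xy + y
  leading term xy: subtract (y)·g_1 from xy + y → y^{2} + y
  leading term y^{2}: subtract (1)·g_2 from y^{2} + y → 0
  normal form = 0.
Since the normal form is 0, p ∈ I.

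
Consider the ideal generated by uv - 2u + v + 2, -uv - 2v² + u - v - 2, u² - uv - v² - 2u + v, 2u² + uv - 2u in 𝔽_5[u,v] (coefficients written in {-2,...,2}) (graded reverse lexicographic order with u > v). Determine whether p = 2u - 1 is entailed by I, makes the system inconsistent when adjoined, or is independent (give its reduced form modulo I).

First compute the reduced Gröbner basis of I by Buchberger's algorithm.
f_1 = uv - 2u + v + 2, LT = uv.
f_2 = -uv - 2v² + u - v - 2, LT = uv.
f_3 = u² - uv - v² - 2u + v, LT = u².
f_4 = 2u² + uv - 2u, LT = u².

S(f_1,f_2): lcm = uv. S = -2v² - u.
  reduce S modulo (f_1, f_2, f_3, f_4):
  remainder -2v² - u ≠ 0; add h_5 = -2v² - u to the basis.

S(f_1,f_4): lcm = u²v. S = 2uv² - 2u² + 2uv + 2u.
  reduce S modulo (f_1, f_2, f_3, f_4, h_5):
  remainder -2u - v + 2 ≠ 0; add h_6 = -2u - v + 2 to the basis.

S(f_3,f_4): lcm = u². S = uv - v² - u + v.
  reduce S modulo (f_1, f_2, f_3, f_4, h_5, h_6):
  remainder -2v + 2 ≠ 0; add h_7 = -2v + 2 to the basis.

The other S-polynomials (S(f_1,f_3), S(f_2,f_3), S(f_2,f_4), S(f_1,h_5), S(f_2,h_5), S(f_3,h_5), S(f_4,h_5), S(f_1,h_6), S(f_2,h_6), S(f_3,h_6), S(f_4,h_6), S(h_5,h_6), S(f_1,h_7), S(f_2,h_7), S(f_3,h_7), S(f_4,h_7), S(h_5,h_7), S(h_6,h_7)) all reduce to 0 modulo the current basis, so we have a Gröbner basis.
Inter-reduce: drop elements whose leading term is divisible by another's, tail-reduce, and make monic.
Reduced Gröbner basis: {u + 2, v - 1}.
Label its elements g_1 = u + 2, g_2 = v - 1.

Reduce p = 2u - 1 modulo G:
  leading term u: subtract (2)·g_1 from 2u - 1 → 0
  normal form = 0.
Since the normal form is 0, p ∈ I.

Ideal membership is decidable via reduction modulo a Gröbner basis.

2u - 1 lies in I (it reduces to 0).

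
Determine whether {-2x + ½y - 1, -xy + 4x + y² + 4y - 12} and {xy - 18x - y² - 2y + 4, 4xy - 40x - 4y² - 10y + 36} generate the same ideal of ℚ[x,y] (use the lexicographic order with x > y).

For a fixed monomial order, each ideal has a unique reduced Gröbner basis; comparing bases decides equality.
Buchberger on the first generating set:
f_1 = -2x + ½y - 1, LT = x.
f_2 = -xy + 4x + y² + 4y - 12, LT = xy.

S(f_1,f_2): lcm = xy. S = 4x + ¾y² + 9/2y - 12.
  reduce S modulo (f_1, f_2):
  remainder ¾y² + 11/2y - 14 ≠ 0; add g_3 = ¾y² + 11/2y - 14 to the basis.

The other S-polynomials (S(f_1,g_3), S(f_2,g_3)) all reduce to 0 modulo the current basis, so we have a Gröbner basis.
Inter-reduce: drop elements whose leading term is divisible by another's, tail-reduce, and make monic.
Reduced Gröbner basis: {x - ¼y + ½, y² + 22/3y - 56/3}.

Buchberger on the second generating set:
h_1 = xy - 18x - y² - 2y + 4, LT = xy.
h_2 = 4xy - 40x - 4y² - 10y + 36, LT = xy.

S(h_1,h_2): lcm = xy. S = -8x + ½y - 5.
  reduce S modulo (h_1, h_2):
  remainder -8x + ½y - 5 ≠ 0; add k_3 = -8x + ½y - 5 to the basis.

S(h_1,k_3): lcm = xy. S = -18x - 15/16y² - 21/8y + 4.
  reduce S modulo (h_1, h_2, k_3):
  remainder -15/16y² - 15/4y + 61/4 ≠ 0; add k_4 = -15/16y² - 15/4y + 61/4 to the basis.

The other S-polynomials (S(h_2,k_3), S(h_1,k_4), S(h_2,k_4), S(k_3,k_4)) all reduce to 0 modulo the current basis, so we have a Gröbner basis.
Inter-reduce: drop elements whose leading term is divisible by another's, tail-reduce, and make monic.
Reduced Gröbner basis: {x - 1/16y + ⅝, y² + 4y - 244/15}.

These differ, so the ideals are not equal.

No, the ideals differ.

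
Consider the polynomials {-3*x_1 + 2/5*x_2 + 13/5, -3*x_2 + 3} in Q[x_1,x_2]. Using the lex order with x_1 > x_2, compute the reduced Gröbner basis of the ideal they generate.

G = {x_1 - 1, x_2 - 1}

f_1 = -3*x_1 + 2/5*x_2 + 13/5, LT = x_1.
f_2 = -3*x_2 + 3, LT = x_2.

The S-polynomials (S(f_1,f_2)) all reduce to 0 modulo the current basis, so we have a Gröbner basis.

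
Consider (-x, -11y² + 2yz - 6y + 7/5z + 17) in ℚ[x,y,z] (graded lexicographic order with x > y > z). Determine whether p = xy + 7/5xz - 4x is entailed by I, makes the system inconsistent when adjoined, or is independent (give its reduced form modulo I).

xy + 7/5xz - 4x lies in I (it reduces to 0).

First compute the reduced Gröbner basis of I by Buchberger's algorithm.
f_1 = -x, LT = x.
f_2 = -11y² + 2yz - 6y + 7/5z + 17, LT = y².

S(f_1,f_2): leading monomials are coprime, so the S-polynomial reduces to 0 (Buchberger's first criterion).
Every S-polynomial of the final basis reduces to 0, so we have a Gröbner basis.
Inter-reduce: drop elements whose leading term is divisible by another's, tail-reduce, and make monic.
Reduced Gröbner basis: {y² - 2/11yz + 6/11y - 7/55z - 17/11, x}.
Label its elements g_1 = y² - 2/11yz + 6/11y - 7/55z - 17/11, g_2 = x.

Reduce p = xy + 7/5xz - 4x modulo G:
  leading term xy: subtract (y)·g_2 from xy + 7/5xz - 4x → 7/5xz - 4x
  leading term xz: subtract (7/5z)·g_2 from 7/5xz - 4x → -4x
  leading term x: subtract (-4)·g_2 from -4x → 0
  normal form = 0.
Since the normal form is 0, p ∈ I.

The remainder on division by a Gröbner basis is unique — it is the normal form.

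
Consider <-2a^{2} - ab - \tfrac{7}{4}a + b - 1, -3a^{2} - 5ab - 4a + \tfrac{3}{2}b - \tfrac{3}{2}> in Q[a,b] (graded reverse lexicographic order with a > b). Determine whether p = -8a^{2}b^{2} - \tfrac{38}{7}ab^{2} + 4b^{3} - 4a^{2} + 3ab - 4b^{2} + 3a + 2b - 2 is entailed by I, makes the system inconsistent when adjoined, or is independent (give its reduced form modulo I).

First compute the reduced Gröbner basis of I by Buchberger's algorithm.
f_1 = -2a^{2} - ab - \tfrac{7}{4}a + b - 1, LT = a^{2}.
f_2 = -3a^{2} - 5ab - 4a + \tfrac{3}{2}b - \tfrac{3}{2}, LT = a^{2}.

S(f_1,f_2): lcm = a^{2}. S = -\tfrac{7}{6}ab - \tfrac{11}{24}a.
  leading term ab: no divisor's leading term divides it; move -\tfrac{7}{6}ab to the remainder.
  leading term a: no divisor's leading term divides it; move -\tfrac{11}{24}a to the remainder.
  remainder -\tfrac{7}{6}ab - \tfrac{11}{24}a ≠ 0; add h_3 = -\tfrac{7}{6}ab - \tfrac{11}{24}a to the basis.

S(f_1,h_3): lcm = a^{2}b. S = \tfrac{1}{2}ab^{2} - \tfrac{11}{28}a^{2} + \tfrac{7}{8}ab - \tfrac{1}{2}b^{2} + \tfrac{1}{2}b.
  leading term ab^{2}: subtract (-\tfrac{3}{7}b)·h_3 from \tfrac{1}{2}ab^{2} - \tfrac{11}{28}a^{2} + \tfrac{7}{8}ab - \tfrac{1}{2}b^{2} + \tfrac{1}{2}b → -\tfrac{11}{28}a^{2} + \tfrac{19}{28}ab - \tfrac{1}{2}b^{2} + \tfrac{1}{2}b
  leading term a^{2}: subtract (\tfrac{11}{56})·f_1 from -\tfrac{11}{28}a^{2} + \tfrac{19}{28}ab - \tfrac{1}{2}b^{2} + \tfrac{1}{2}b → \tfrac{7}{8}ab - \tfrac{1}{2}b^{2} + \tfrac{11}{32}a + \tfrac{17}{56}b + \tfrac{11}{56}
  leading term ab: subtract (-\tfrac{3}{4})·h_3 from \tfrac{7}{8}ab - \tfrac{1}{2}b^{2} + \tfrac{11}{32}a + \tfrac{17}{56}b + \tfrac{11}{56} → -\tfrac{1}{2}b^{2} + \tfrac{17}{56}b + \tfrac{11}{56}
  leading term b^{2}: no divisor's leading term divides it; move -\tfrac{1}{2}b^{2} to the remainder.
  leading term b: no divisor's leading term divides it; move \tfrac{17}{56}b to the remainder.
  leading term 1: no divisor's leading term divides it; move \tfrac{11}{56} to the remainder.
  remainder -\tfrac{1}{2}b^{2} + \tfrac{17}{56}b + \tfrac{11}{56} ≠ 0; add h_4 = -\tfrac{1}{2}b^{2} + \tfrac{17}{56}b + \tfrac{11}{56} to the basis.

The other S-polynomials (S(f_2,h_3), S(f_1,h_4), S(f_2,h_4), S(h_3,h_4)) all reduce to 0 modulo the current basis, so we have a Gröbner basis.
Inter-reduce: drop elements whose leading term is divisible by another's, tail-reduce, and make monic.
Reduced Gröbner basis: {a^{2} + \tfrac{19}{28}a - \tfrac{1}{2}b + \tfrac{1}{2}, ab + \tfrac{11}{28}a, b^{2} - \tfrac{17}{28}b - \tfrac{11}{28}}.
Label its elements g_1 = a^{2} + \tfrac{19}{28}a - \tfrac{1}{2}b + \tfrac{1}{2}, g_2 = ab + \tfrac{11}{28}a, g_3 = b^{2} - \tfrac{17}{28}b - \tfrac{11}{28}.

Reduce p = -8a^{2}b^{2} - \tfrac{38}{7}ab^{2} + 4b^{3} - 4a^{2} + 3ab - 4b^{2} + 3a + 2b - 2 modulo G:
  leading term a^{2}b^{2}: subtract (-8b^{2})·g_1 from -8a^{2}b^{2} - \tfrac{38}{7}ab^{2} + 4b^{3} - 4a^{2} + 3ab - 4b^{2} + 3a + 2b - 2 → -4a^{2} + 3ab + 3a + 2b - 2
  leading term a^{2}: subtract (-4)·g_1 from -4a^{2} + 3ab + 3a + 2b - 2 → 3ab + \tfrac{40}{7}a
  leading term ab: subtract (3)·g_2 from 3ab + \tfrac{40}{7}a → \tfrac{127}{28}a
  leading term a: no divisor's leading term divides it; move \tfrac{127}{28}a to the remainder.
  normal form = \tfrac{127}{28}a.
The normal form is nonzero, so p ∉ I. Since p minus its normal form lies in I, I + (p) = I + (r) where r = \tfrac{127}{28}a; decide whether this ideal is the whole ring.
Run Buchberger on G together with r (pairs among the g_i already reduce to 0 since G is a Gröbner basis):
g_1 = a^{2} + \tfrac{19}{28}a - \tfrac{1}{2}b + \tfrac{1}{2}, LT = a^{2}.
g_2 = ab + \tfrac{11}{28}a, LT = ab.
g_3 = b^{2} - \tfrac{17}{28}b - \tfrac{11}{28}, LT = b^{2}.
r = \tfrac{127}{28}a, LT = a.

S(g_1,r): lcm = a^{2}. S = \tfrac{19}{28}a - \tfrac{1}{2}b + \tfrac{1}{2}.
  leading term a: subtract (\tfrac{19}{127})·r from \tfrac{19}{28}a - \tfrac{1}{2}b + \tfrac{1}{2} → -\tfrac{1}{2}b + \tfrac{1}{2}
  leading term b: no divisor's leading term divides it; move -\tfrac{1}{2}b to the remainder.
  leading term 1: no divisor's leading term divides it; move \tfrac{1}{2} to the remainder.
  remainder -\tfrac{1}{2}b + \tfrac{1}{2} ≠ 0; add m_5 = -\tfrac{1}{2}b + \tfrac{1}{2} to the basis.

The other S-polynomials (S(g_1,g_2), S(g_1,g_3), S(g_2,g_3), S(g_2,r), S(g_3,r), S(g_1,m_5), S(g_2,m_5), S(g_3,m_5), S(r,m_5)) all reduce to 0 modulo the current basis, so we have a Gröbner basis.
Inter-reduce: drop elements whose leading term is divisible by another's, tail-reduce, and make monic.
Reduced Gröbner basis: {a, b - 1}.
The reduced Gröbner basis of I + (p) is {a, b - 1} ≠ {1}, a proper ideal, so the enlarged system stays consistent: p is independent of I, with normal form \tfrac{127}{28}a.

-8a^{2}b^{2} - \tfrac{38}{7}ab^{2} + 4b^{3} - 4a^{2} + 3ab - 4b^{2} + 3a + 2b - 2 is independent of I; its normal form modulo I is \tfrac{127}{28}a.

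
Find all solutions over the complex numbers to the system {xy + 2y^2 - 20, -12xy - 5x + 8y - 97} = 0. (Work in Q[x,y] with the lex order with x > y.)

Compute a lex Gröbner basis by Buchberger's algorithm.
f_1 = xy + 2y^2 - 20, LT = xy.
f_2 = -12xy - 5x + 8y - 97, LT = xy.

S(f_1,f_2): lcm = xy. S = -5/12x + 2y^2 + 2/3y - 337/12.
  leading term x: no divisor's leading term divides it; move -5/12x to the remainder.
  leading term y^2: no divisor's leading term divides it; move 2y^2 to the remainder.
  leading term y: no divisor's leading term divides it; move 2/3y to the remainder.
  leading term 1: no divisor's leading term divides it; move -337/12 to the remainder.
  remainder -5/12x + 2y^2 + 2/3y - 337/12 ≠ 0; add h_3 = -5/12x + 2y^2 + 2/3y - 337/12 to the basis.

S(f_1,h_3): lcm = xy. S = 24/5y^3 + 18/5y^2 - 337/5y - 20.
  leading term y^3: no divisor's leading term divides it; move 24/5y^3 to the remainder.
  leading term y^2: no divisor's leading term divides it; move 18/5y^2 to the remainder.
  leading term y: no divisor's leading term divides it; move -337/5y to the remainder.
  leading term 1: no divisor's leading term divides it; move -20 to the remainder.
  remainder 24/5y^3 + 18/5y^2 - 337/5y - 20 ≠ 0; add h_4 = 24/5y^3 + 18/5y^2 - 337/5y - 20 to the basis.

The other S-polynomials (S(f_2,h_3), S(f_1,h_4), S(f_2,h_4), S(h_3,h_4)) all reduce to 0 modulo the current basis, so we have a Gröbner basis.
Inter-reduce: drop elements whose leading term is divisible by another's, tail-reduce, and make monic.
Reduced Gröbner basis: {x - 24/5y^2 - 8/5y + 337/5, y^3 + 3/4y^2 - 337/24y - 25/6}.

Elimination: the polynomial y^3 + 3/4y^2 - 337/24y - 25/6 lies in the elimination ideal for y, so y ∈ {-4, 13/8 - sqrt(2121)/24, 13/8 + sqrt(2121)/24}. For each such y, the remaining basis elements (now univariate) give the rest of the solution.
  y = -4: the earlier basis element becomes x - 3 = 0, giving x = 3 — point (3, -4).
  y = 13/8 - sqrt(2121)/24: the earlier basis element becomes x + 43*sqrt(2121)/60 + 689/20 = 0, giving x = -689/20 - 43*sqrt(2121)/60 — point (-689/20 - 43*sqrt(2121)/60, 13/8 - sqrt(2121)/24).
  y = 13/8 + sqrt(2121)/24: the earlier basis element becomes x - 43*sqrt(2121)/60 + 689/20 = 0, giving x = -689/20 + 43*sqrt(2121)/60 — point (-689/20 + 43*sqrt(2121)/60, 13/8 + sqrt(2121)/24).
A lex Gröbner basis triangularizes the system, enabling back-substitution.

{(3, -4), (-689/20 - 43*sqrt(2121)/60, 13/8 - sqrt(2121)/24), (-689/20 + 43*sqrt(2121)/60, 13/8 + sqrt(2121)/24)}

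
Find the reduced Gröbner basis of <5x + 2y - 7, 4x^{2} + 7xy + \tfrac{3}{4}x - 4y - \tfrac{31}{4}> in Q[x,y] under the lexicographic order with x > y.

G = {x + \tfrac{2}{5}y - \tfrac{7}{5}, y^{2} - \tfrac{17}{36}y - \tfrac{19}{36}}

f_1 = 5x + 2y - 7, LT = x.
f_2 = 4x^{2} + 7xy + \tfrac{3}{4}x - 4y - \tfrac{31}{4}, LT = x^{2}.

S(f_1,f_2): lcm = x^{2}. S = -\tfrac{27}{20}xy - \tfrac{127}{80}x + y + \tfrac{31}{16}.
  reduce S modulo (f_1, f_2):
  remainder \tfrac{27}{50}y^{2} - \tfrac{51}{200}y - \tfrac{57}{200} ≠ 0; add g_3 = \tfrac{27}{50}y^{2} - \tfrac{51}{200}y - \tfrac{57}{200} to the basis.

The other S-polynomials (S(f_1,g_3), S(f_2,g_3)) all reduce to 0 modulo the current basis, so we have a Gröbner basis.
Inter-reduce: drop elements whose leading term is divisible by another's, tail-reduce, and make monic.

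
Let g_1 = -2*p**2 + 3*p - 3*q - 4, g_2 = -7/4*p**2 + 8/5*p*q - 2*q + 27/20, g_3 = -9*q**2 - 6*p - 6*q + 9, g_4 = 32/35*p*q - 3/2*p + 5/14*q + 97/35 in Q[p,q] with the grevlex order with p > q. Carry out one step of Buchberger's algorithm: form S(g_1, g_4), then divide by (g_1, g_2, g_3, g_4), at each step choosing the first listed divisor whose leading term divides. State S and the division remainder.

lcm(LM(g_1), LM(g_4)) = p**2*q.
S = (lcm/LT(g_1))·g_1 − (lcm/LT(g_4))·g_4 = 105/64*p**2 - 121/64*p*q + 3/2*q**2 - 97/32*p + 2*q.
Reduce S modulo (g_1, g_2, g_3, g_4) in that order:
  leading term p**2: subtract (-105/128)·g_1 from 105/64*p**2 - 121/64*p*q + 3/2*q**2 - 97/32*p + 2*q → -121/64*p*q + 3/2*q**2 - 73/128*p - 59/128*q - 105/32
  leading term p*q: subtract (-4235/2048)·g_4 from -121/64*p*q + 3/2*q**2 - 73/128*p - 59/128*q - 105/32 → 3/2*q**2 - 15041/4096*p + 1137/4096*q + 5017/2048
  leading term q**2: subtract (-1/6)·g_3 from 3/2*q**2 - 15041/4096*p + 1137/4096*q + 5017/2048 → -19137/4096*p - 2959/4096*q + 8089/2048
  leading term p: no divisor's leading term divides it; move -19137/4096*p to the remainder.
  leading term q: no divisor's leading term divides it; move -2959/4096*q to the remainder.
  leading term 1: no divisor's leading term divides it; move 8089/2048 to the remainder.
The remainder -19137/4096*p - 2959/4096*q + 8089/2048 is nonzero, so it would be added as the next basis element.

S(g_1, g_4) = 105/64*p**2 - 121/64*p*q + 3/2*q**2 - 97/32*p + 2*q; remainder on division = -19137/4096*p - 2959/4096*q + 8089/2048.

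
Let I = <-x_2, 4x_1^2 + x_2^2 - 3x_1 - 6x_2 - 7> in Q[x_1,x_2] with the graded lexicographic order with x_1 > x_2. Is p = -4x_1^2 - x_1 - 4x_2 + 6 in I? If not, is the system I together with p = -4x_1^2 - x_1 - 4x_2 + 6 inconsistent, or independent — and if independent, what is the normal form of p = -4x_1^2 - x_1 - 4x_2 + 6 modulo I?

First compute the reduced Gröbner basis of I by Buchberger's algorithm.
f_1 = -x_2, LT = x_2.
f_2 = 4x_1^2 + x_2^2 - 3x_1 - 6x_2 - 7, LT = x_1^2.

The S-polynomials (S(f_1,f_2)) all reduce to 0 modulo the current basis, so we have a Gröbner basis.
Inter-reduce: drop elements whose leading term is divisible by another's, tail-reduce, and make monic.
Reduced Gröbner basis: {x_1^2 - 3/4x_1 - 7/4, x_2}.
Label its elements g_1 = x_1^2 - 3/4x_1 - 7/4, g_2 = x_2.

Reduce p = -4x_1^2 - x_1 - 4x_2 + 6 modulo G:
  leading term x_1^2: subtract (-4)·g_1 from -4x_1^2 - x_1 - 4x_2 + 6 → -4x_1 - 4x_2 - 1
  leading term x_1: no divisor's leading term divides it; move -4x_1 to the remainder.
  leading term x_2: subtract (-4)·g_2 from -4x_2 - 1 → -1
  leading term 1: no divisor's leading term divides it; move -1 to the remainder.
  normal form = -4x_1 - 1.
The normal form is nonzero, so p ∉ I. Since p minus its normal form lies in I, I + (p) = I + (r) where r = -4x_1 - 1; decide whether this ideal is the whole ring.
Run Buchberger on G together with r (pairs among the g_i already reduce to 0 since G is a Gröbner basis):
g_1 = x_1^2 - 3/4x_1 - 7/4, LT = x_1^2.
g_2 = x_2, LT = x_2.
r = -4x_1 - 1, LT = x_1.

S(g_1,r): lcm = x_1^2. S = -x_1 - 7/4.
  reduce S modulo (g_1, g_2, r):
  remainder -3/2 ≠ 0; add m_4 = -3/2 to the basis.

The other S-polynomials (S(g_1,g_2), S(g_2,r), S(g_1,m_4), S(g_2,m_4), S(r,m_4)) all reduce to 0 modulo the current basis, so we have a Gröbner basis.
Inter-reduce: drop elements whose leading term is divisible by another's, tail-reduce, and make monic.
Reduced Gröbner basis: {1}.
The reduced Gröbner basis of I + (p) is {1}: the ideal is the whole ring, so the enlarged system has no common solution — adjoining p is inconsistent.

Adjoining -4x_1^2 - x_1 - 4x_2 + 6 makes the ideal the whole ring: the system is inconsistent.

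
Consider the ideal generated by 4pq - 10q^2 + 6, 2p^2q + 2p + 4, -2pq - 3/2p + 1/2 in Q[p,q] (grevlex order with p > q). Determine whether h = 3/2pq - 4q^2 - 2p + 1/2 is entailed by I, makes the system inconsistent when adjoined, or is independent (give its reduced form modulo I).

3/2pq - 4q^2 - 2p + 1/2 lies in I (it reduces to 0).

First compute the reduced Gröbner basis of I by Buchberger's algorithm.
f_1 = 4pq - 10q^2 + 6, LT = pq.
f_2 = 2p^2q + 2p + 4, LT = p^2q.
f_3 = -2pq - 3/2p + 1/2, LT = pq.

S(f_1,f_2): lcm = p^2q. S = -5/2pq^2 + 1/2p - 2.
  leading term pq^2: subtract (-5/8q)·f_1 from -5/2pq^2 + 1/2p - 2 → -25/4q^3 + 1/2p + 15/4q - 2
  leading term q^3: no divisor's leading term divides it; move -25/4q^3 to the remainder.
  leading term p: no divisor's leading term divides it; move 1/2p to the remainder.
  leading term q: no divisor's leading term divides it; move 15/4q to the remainder.
  leading term 1: no divisor's leading term divides it; move -2 to the remainder.
  remainder -25/4q^3 + 1/2p + 15/4q - 2 ≠ 0; add k_4 = -25/4q^3 + 1/2p + 15/4q - 2 to the basis.

S(f_1,f_3): lcm = pq. S = -5/2q^2 - 3/4p + 7/4.
  leading term q^2: no divisor's leading term divides it; move -5/2q^2 to the remainder.
  leading term p: no divisor's leading term divides it; move -3/4p to the remainder.
  leading term 1: no divisor's leading term divides it; move 7/4 to the remainder.
  remainder -5/2q^2 - 3/4p + 7/4 ≠ 0; add k_5 = -5/2q^2 - 3/4p + 7/4 to the basis.

S(f_2,f_3): lcm = p^2q. S = -3/4p^2 + 5/4p + 2.
  leading term p^2: no divisor's leading term divides it; move -3/4p^2 to the remainder.
  leading term p: no divisor's leading term divides it; move 5/4p to the remainder.
  leading term 1: no divisor's leading term divides it; move 2 to the remainder.
  remainder -3/4p^2 + 5/4p + 2 ≠ 0; add k_6 = -3/4p^2 + 5/4p + 2 to the basis.

S(f_1,k_4): lcm = pq^3. S = -5/2q^4 + 2/25p^2 + 3/5pq + 3/2q^2 - 8/25p.
  leading term q^4: subtract (2/5q)·k_4 from -5/2q^4 + 2/25p^2 + 3/5pq + 3/2q^2 - 8/25p → 2/25p^2 + 2/5pq - 8/25p + 4/5q
  leading term p^2: subtract (-8/75)·k_6 from 2/25p^2 + 2/5pq - 8/25p + 4/5q → 2/5pq - 14/75p + 4/5q + 16/75
  leading term pq: subtract (1/10)·f_1 from 2/5pq - 14/75p + 4/5q + 16/75 → q^2 - 14/75p + 4/5q - 29/75
  leading term q^2: subtract (-2/5)·k_5 from q^2 - 14/75p + 4/5q - 29/75 → -73/150p + 4/5q + 47/150
  leading term p: no divisor's leading term divides it; move -73/150p to the remainder.
  leading term q: no divisor's leading term divides it; move 4/5q to the remainder.
  leading term 1: no divisor's leading term divides it; move 47/150 to the remainder.
  remainder -73/150p + 4/5q + 47/150 ≠ 0; add k_7 = -73/150p + 4/5q + 47/150 to the basis.

S(f_2,k_4): lcm = p^2q^3. S = 2/25p^3 + 3/5p^2q + pq^2 - 8/25p^2 + 2q^2.
  leading term p^3: subtract (-8/75p)·k_6 from 2/25p^3 + 3/5p^2q + pq^2 - 8/25p^2 + 2q^2 → 3/5p^2q + pq^2 - 14/75p^2 + 2q^2 + 16/75p
  leading term p^2q: subtract (3/20p)·f_1 from 3/5p^2q + pq^2 - 14/75p^2 + 2q^2 + 16/75p → 5/2pq^2 - 14/75p^2 + 2q^2 - 103/150p
  leading term pq^2: subtract (5/8q)·f_1 from 5/2pq^2 - 14/75p^2 + 2q^2 - 103/150p → 25/4q^3 - 14/75p^2 + 2q^2 - 103/150p - 15/4q
  leading term q^3: subtract (-1)·k_4 from 25/4q^3 - 14/75p^2 + 2q^2 - 103/150p - 15/4q → -14/75p^2 + 2q^2 - 14/75p - 2
  leading term p^2: subtract (56/225)·k_6 from -14/75p^2 + 2q^2 - 14/75p - 2 → 2q^2 - 112/225p - 562/225
  leading term q^2: subtract (-4/5)·k_5 from 2q^2 - 112/225p - 562/225 → -247/225p - 247/225
  leading term p: subtract (494/219)·k_7 from -247/225p - 247/225 → -1976/1095q - 1976/1095
  leading term q: no divisor's leading term divides it; move -1976/1095q to the remainder.
  leading term 1: no divisor's leading term divides it; move -1976/1095 to the remainder.
  remainder -1976/1095q - 1976/1095 ≠ 0; add k_8 = -1976/1095q - 1976/1095 to the basis.

The other S-polynomials (S(f_3,k_4), S(f_1,k_5), S(f_2,k_5), S(f_3,k_5), S(k_4,k_5), S(f_1,k_6), S(f_2,k_6), S(f_3,k_6), S(k_4,k_6), S(k_5,k_6), S(f_1,k_7), S(f_2,k_7), S(f_3,k_7), S(k_4,k_7), S(k_5,k_7), S(k_6,k_7), S(f_1,k_8), S(f_2,k_8), S(f_3,k_8), S(k_4,k_8), S(k_5,k_8), S(k_6,k_8), S(k_7,k_8)) all reduce to 0 modulo the current basis, so we have a Gröbner basis.
Inter-reduce: drop elements whose leading term is divisible by another's, tail-reduce, and make monic.
Reduced Gröbner basis: {p + 1, q + 1}.
Label its elements g_1 = p + 1, g_2 = q + 1.

Reduce h = 3/2pq - 4q^2 - 2p + 1/2 modulo G:
  leading term pq: subtract (3/2q)·g_1 from 3/2pq - 4q^2 - 2p + 1/2 → -4q^2 - 2p - 3/2q + 1/2
  leading term q^2: subtract (-4q)·g_2 from -4q^2 - 2p - 3/2q + 1/2 → -2p + 5/2q + 1/2
  leading term p: subtract (-2)·g_1 from -2p + 5/2q + 1/2 → 5/2q + 5/2
  leading term q: subtract (5/2)·g_2 from 5/2q + 5/2 → 0
  normal form = 0.
Since the normal form is 0, h ∈ I.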